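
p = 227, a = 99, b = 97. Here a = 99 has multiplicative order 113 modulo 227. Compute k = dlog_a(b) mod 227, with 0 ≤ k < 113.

75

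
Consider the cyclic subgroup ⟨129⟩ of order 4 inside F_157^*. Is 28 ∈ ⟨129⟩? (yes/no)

yes

⟨129⟩ has order 4; its elements mod 157 are {1, 28, 129, 156}.
28 is in this set.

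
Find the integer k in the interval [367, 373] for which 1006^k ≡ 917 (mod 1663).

Compute 1006^367 mod 1663 = 775, then multiply by 1006 repeatedly:
  1006^367=775  1006^368=1366  1006^369=558  1006^370=917
Found 917 at exponent 370.

370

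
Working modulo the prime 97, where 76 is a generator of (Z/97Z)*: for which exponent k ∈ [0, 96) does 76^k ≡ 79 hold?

Baby-step giant-step with m = ceil(sqrt(96)) = 10.
Baby table (76^j mod 97 for j=0..9):
  0:1  1:76  2:53  3:51  4:93  5:84  6:79  7:87
  8:16  9:52
Giant step factor: 76^(-10) ≡ 31 (mod 97).
Scan 79·31^i mod 97 for i = 0, 1, …:
  i=0: 79
Match at i=0, j=6: k = 0·10 + 6 = 6.

6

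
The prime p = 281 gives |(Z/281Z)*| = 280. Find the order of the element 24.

280

The order of 24 must divide p − 1 = 280 = 2^3 · 5 · 7.
Divisors: 1, 2, 4, 5, 7, 8, 10, 14, 20, 28, 35, 40, 56, 70, 140, 280.
Check each in increasing order: 24^1 ≡ 24;  24^2 ≡ 14;  24^4 ≡ 196;  24^5 ≡ 208;  24^7 ≡ 102;  24^8 ≡ 200;  24^10 ≡ 271;  24^14 ≡ 7;  24^20 ≡ 100;  24^28 ≡ 49;  24^35 ≡ 221;  24^40 ≡ 165;  24^56 ≡ 153;  24^70 ≡ 228;  24^140 ≡ 280;  24^280 ≡ 1.
Smallest exponent giving 1 is 280.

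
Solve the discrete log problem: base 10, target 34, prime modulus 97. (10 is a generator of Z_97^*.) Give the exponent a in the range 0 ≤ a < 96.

Successive powers of 10 modulo 97:
  10^0=1  10^1=10  10^2=3  10^3=30  10^4=9  10^5=90
  10^6=27  10^7=76  10^8=81  10^9=34
So 10^9 ≡ 34 (mod 97), giving a = 9.

9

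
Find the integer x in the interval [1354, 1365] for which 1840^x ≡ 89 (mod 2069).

Compute 1840^1354 mod 2069 = 413, then multiply by 1840 repeatedly:
  1840^1354=413  1840^1355=597  1840^1356=1910  1840^1357=1238  1840^1358=2020
  1840^1359=876  1840^1360=89
Found 89 at exponent 1360.

1360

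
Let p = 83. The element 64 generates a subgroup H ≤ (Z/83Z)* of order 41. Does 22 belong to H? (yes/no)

no

22 ∈ ⟨64⟩ iff 22^41 ≡ 1 (mod 83), since |⟨64⟩| = 41.
22^41 mod 83 = 82.
Since 82 ≠ 1, 22 does not lie in the subgroup.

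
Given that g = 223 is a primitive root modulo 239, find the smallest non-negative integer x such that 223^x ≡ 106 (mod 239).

125

Baby-step giant-step with m = ceil(sqrt(238)) = 16.
Baby table (223^j mod 239 for j=0..15):
  0:1  1:223  2:17  3:206  4:50  5:156  6:133  7:23
  8:110  9:152  10:197  11:194  12:3  13:191  14:51  15:140
Giant step factor: 223^(-16) ≡ 145 (mod 239).
Scan 106·145^i mod 239 for i = 0, 1, …:
  i=0: 106   i=1: 74   i=2: 214   i=3: 199
  i=4: 175   i=5: 41   i=6: 209   i=7: 191
Match at i=7, j=13: x = 7·16 + 13 = 125.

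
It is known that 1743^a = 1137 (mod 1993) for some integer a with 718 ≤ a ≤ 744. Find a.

Compute 1743^718 mod 1993 = 1263, then multiply by 1743 repeatedly:
  1743^718=1263  1743^719=1137
Found 1137 at exponent 719.

719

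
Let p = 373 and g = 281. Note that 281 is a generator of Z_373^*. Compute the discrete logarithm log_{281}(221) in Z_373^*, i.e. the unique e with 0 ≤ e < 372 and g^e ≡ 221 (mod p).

Baby-step giant-step with m = ceil(sqrt(372)) = 20.
Baby table (281^j mod 373 for j=0..19):
  0:1  1:281  2:258  3:136  4:170  5:26  6:219  7:367
  8:179  9:317  10:303  11:99  12:217  13:178  14:36  15:45
  16:336  17:47  18:152  19:190
Giant step factor: 281^(-20) ≡ 256 (mod 373).
Scan 221·256^i mod 373 for i = 0, 1, …:
  i=0: 221   i=1: 253   i=2: 239   i=3: 12
  i=4: 88   i=5: 148   i=6: 215   i=7: 209
  i=8: 165   i=9: 91   i=10: 170
Match at i=10, j=4: e = 10·20 + 4 = 204.

204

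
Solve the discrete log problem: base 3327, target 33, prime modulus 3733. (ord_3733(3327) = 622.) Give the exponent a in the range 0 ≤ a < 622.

359

Baby-step giant-step with m = ceil(sqrt(622)) = 25.
Baby table (3327^j mod 3733 for j=0..24):
  0:1  1:3327  2:584  3:1808  4:1353  5:3166  6:2489  7:1109
  8:1439  9:1847  10:451  11:3544  12:2074  13:1614  14:1724  15:1860
  16:2639  17:3670  18:3180  19:538  20:1819  21:620  22:2124  23:3712
  24:1060
Giant step factor: 3327^(-25) ≡ 340 (mod 3733).
Scan 33·340^i mod 3733 for i = 0, 1, …:
  i=0: 33   i=1: 21   i=2: 3407   i=3: 1150
  i=4: 2768   i=5: 404   i=6: 2972   i=7: 2570
  i=8: 278   i=9: 1195     …   i=13: 236
  i=14: 1847
Match at i=14, j=9: a = 14·25 + 9 = 359.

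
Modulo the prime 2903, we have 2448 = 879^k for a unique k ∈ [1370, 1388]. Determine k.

1380

Compute 879^1370 mod 2903 = 995, then multiply by 879 repeatedly:
  879^1370=995  879^1371=802  879^1372=2432  879^1373=1120  879^1374=363
  879^1375=2650  879^1376=1144  879^1377=1138  879^1378=1670  879^1379=1915
  879^1380=2448
Found 2448 at exponent 1380.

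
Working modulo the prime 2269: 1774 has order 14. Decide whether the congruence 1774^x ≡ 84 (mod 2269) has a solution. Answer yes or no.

yes

84 ∈ ⟨1774⟩ iff 84^14 ≡ 1 (mod 2269), since |⟨1774⟩| = 14.
84^14 mod 2269 = 1.
Since 1 = 1, 84 lies in the subgroup.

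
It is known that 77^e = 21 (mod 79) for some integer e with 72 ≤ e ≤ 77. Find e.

72

Compute 77^72 mod 79 = 21, then multiply by 77 repeatedly:
  77^72=21
Found 21 at exponent 72.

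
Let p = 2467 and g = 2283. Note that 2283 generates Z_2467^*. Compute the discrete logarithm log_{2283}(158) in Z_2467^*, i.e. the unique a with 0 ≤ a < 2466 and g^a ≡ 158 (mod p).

Baby-step giant-step with m = ceil(sqrt(2466)) = 50.
Baby table (2283^j mod 2467 for j=0..49):
  0:1  1:2283  2:1785  3:2138  4:1328  5:2348  6:2160  7:2214
  8:2146  9:2323  10:1826  11:1995  12:503  13:1194  14:2334  15:2269
  16:1894  17:1818  18:1000  19:1025  20:1359  21:1578  22:754  23:1883
  24:1375  25:1101  26:2177  27:1553  28:420  29:1664  30:2199  31:2439
  32:218  33:1827  34:1811  35:2288  36:865  37:1195  38:2150  39:1587
  40:1565  41:679  42:881  43:718  44:1106  45:1257  46:610  47:1242
  48:903  49:1604
Giant step factor: 2283^(-50) ≡ 2175 (mod 2467).
Scan 158·2175^i mod 2467 for i = 0, 1, …:
  i=0: 158   i=1: 737   i=2: 1892   i=3: 144
  i=4: 2358   i=5: 2224   i=6: 1880   i=7: 1181
  i=8: 528   i=9: 1245     …   i=26: 2050
  i=27: 881
Match at i=27, j=42: a = 27·50 + 42 = 1392.

1392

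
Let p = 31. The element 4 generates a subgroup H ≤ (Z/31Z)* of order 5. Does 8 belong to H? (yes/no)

⟨4⟩ has order 5; its elements mod 31 are {1, 2, 4, 8, 16}.
8 is in this set.

yes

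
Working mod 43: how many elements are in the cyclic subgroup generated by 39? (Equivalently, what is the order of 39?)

14

The order of 39 must divide p − 1 = 42 = 2 · 3 · 7.
Divisors: 1, 2, 3, 6, 7, 14, 21, 42.
Check each in increasing order: 39^1 ≡ 39;  39^2 ≡ 16;  39^3 ≡ 22;  39^6 ≡ 11;  39^7 ≡ 42;  39^14 ≡ 1.
Smallest exponent giving 1 is 14.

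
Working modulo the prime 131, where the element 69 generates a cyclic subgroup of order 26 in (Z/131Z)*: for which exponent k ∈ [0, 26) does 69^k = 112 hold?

Successive powers of 69 modulo 131:
  69^0=1  69^1=69  69^2=45  69^3=92  69^4=60  69^5=79
  69^6=80  69^7=18  69^8=63  69^9=24  69^10=84  69^11=32
  69^12=112
So 69^12 ≡ 112 (mod 131), giving k = 12.

12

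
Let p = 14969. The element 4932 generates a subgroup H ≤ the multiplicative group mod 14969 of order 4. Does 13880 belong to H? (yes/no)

no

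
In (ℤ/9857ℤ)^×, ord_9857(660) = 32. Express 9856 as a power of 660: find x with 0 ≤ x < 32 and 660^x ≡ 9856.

16

Successive powers of 660 modulo 9857:
  660^0=1  660^1=660  660^2=1892  660^3=6738  660^4=1573  660^5=3195
  660^6=9159  660^7=2599  660^8=222  660^9=8522  660^10=6030  660^11=7429
  660^12=4211  660^13=9443  660^14=2756  660^15=5272  660^16=9856
So 660^16 ≡ 9856 (mod 9857), giving x = 16.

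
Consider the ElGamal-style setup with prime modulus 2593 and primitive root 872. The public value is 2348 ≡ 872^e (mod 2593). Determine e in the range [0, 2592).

2509

Baby-step giant-step with m = ceil(sqrt(2592)) = 51.
Baby table (872^j mod 2593 for j=0..50):
  0:1  1:872  2:635  3:1411  4:1310  5:1400  6:2090  7:2194
  8:2127  9:749  10:2285  11:1096  12:1488  13:1036  14:1028  15:1831
  16:1937  17:1021  18:913  19:85  20:1516  21:2115  22:657  23:2444
  24:2315  25:1326  26:2387  27:1878  28:1433  29:2343  30:2405  31:2016
  32:2491  33:1811  34:55  35:1286  36:1216  37:2408  38:2039  39:1803
  40:858  41:1392  42:300  43:2300  44:1211  45:641  46:1457  47:2527
  48:2087  49:2171  50:222
Giant step factor: 872^(-51) ≡ 1653 (mod 2593).
Scan 2348·1653^i mod 2593 for i = 0, 1, …:
  i=0: 2348   i=1: 2116   i=2: 2384   i=3: 1985
  i=4: 1060   i=5: 1905   i=6: 1063   i=7: 1678
  i=8: 1817   i=9: 807     …   i=48: 2163
  i=49: 2285
Match at i=49, j=10: e = 49·51 + 10 = 2509.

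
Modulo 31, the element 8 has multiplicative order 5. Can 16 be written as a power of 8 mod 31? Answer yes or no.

yes

⟨8⟩ has order 5; its elements mod 31 are {1, 2, 4, 8, 16}.
16 is in this set.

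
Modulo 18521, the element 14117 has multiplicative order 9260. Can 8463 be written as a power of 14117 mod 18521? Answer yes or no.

yes

8463 ∈ ⟨14117⟩ iff 8463^9260 ≡ 1 (mod 18521), since |⟨14117⟩| = 9260.
8463^9260 mod 18521 = 1.
Since 1 = 1, 8463 lies in the subgroup.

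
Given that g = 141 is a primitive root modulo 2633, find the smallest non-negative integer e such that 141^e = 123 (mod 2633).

405

Baby-step giant-step with m = ceil(sqrt(2632)) = 52.
Baby table (141^j mod 2633 for j=0..51):
  0:1  1:141  2:1450  3:1709  4:1366  5:397  6:684  7:1656
  8:1792  9:2537  10:2262  11:349  12:1815  13:514  14:1383  15:161
  16:1637  17:1746  18:1317  19:1387  20:725  21:2171  22:683  23:1515
  24:342  25:828  26:896  27:2585  28:1131  29:1491  30:2224  31:257
  32:2008  33:1397  34:2135  35:873  36:1975  37:2010  38:1679  39:2402
  40:1658  41:2074  42:171  43:414  44:448  45:2609  46:1882  47:2062
  48:1112  49:1445  50:1004  51:2015
Giant step factor: 141^(-52) ≡ 1068 (mod 2633).
Scan 123·1068^i mod 2633 for i = 0, 1, …:
  i=0: 123   i=1: 2347   i=2: 2613   i=3: 2337
  i=4: 2465   i=5: 2253   i=6: 2275   i=7: 2074
Match at i=7, j=41: e = 7·52 + 41 = 405.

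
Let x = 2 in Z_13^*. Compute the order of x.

The order of 2 must divide p − 1 = 12 = 2^2 · 3.
Divisors: 1, 2, 3, 4, 6, 12.
Check each in increasing order: 2^1 ≡ 2;  2^2 ≡ 4;  2^3 ≡ 8;  2^4 ≡ 3;  2^6 ≡ 12;  2^12 ≡ 1.
Smallest exponent giving 1 is 12.

12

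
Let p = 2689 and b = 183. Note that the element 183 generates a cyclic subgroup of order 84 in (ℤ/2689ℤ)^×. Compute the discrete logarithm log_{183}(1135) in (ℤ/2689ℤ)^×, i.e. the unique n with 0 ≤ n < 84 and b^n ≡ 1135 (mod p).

Successive powers of 183 modulo 2689:
  183^0=1  183^1=183  183^2=1221  183^3=256  183^4=1135
So 183^4 ≡ 1135 (mod 2689), giving n = 4.

4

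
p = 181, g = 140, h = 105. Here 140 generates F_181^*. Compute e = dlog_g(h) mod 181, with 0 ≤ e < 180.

19

Baby-step giant-step with m = ceil(sqrt(180)) = 14.
Baby table (140^j mod 181 for j=0..13):
  0:1  1:140  2:52  3:40  4:170  5:89  6:152  7:103
  8:121  9:107  10:138  11:134  12:117  13:90
Giant step factor: 140^(-14) ≡ 106 (mod 181).
Scan 105·106^i mod 181 for i = 0, 1, …:
  i=0: 105   i=1: 89
Match at i=1, j=5: e = 1·14 + 5 = 19.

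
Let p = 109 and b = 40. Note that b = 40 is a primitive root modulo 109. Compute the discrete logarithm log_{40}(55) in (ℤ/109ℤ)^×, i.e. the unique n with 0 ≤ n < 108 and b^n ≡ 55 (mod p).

33

Baby-step giant-step with m = ceil(sqrt(108)) = 11.
Baby table (40^j mod 109 for j=0..10):
  0:1  1:40  2:74  3:17  4:26  5:59  6:71  7:6
  8:22  9:8  10:102
Giant step factor: 40^(-11) ≡ 58 (mod 109).
Scan 55·58^i mod 109 for i = 0, 1, …:
  i=0: 55   i=1: 29   i=2: 47   i=3: 1
Match at i=3, j=0: n = 3·11 + 0 = 33.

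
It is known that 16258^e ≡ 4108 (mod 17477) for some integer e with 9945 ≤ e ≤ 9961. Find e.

9945

Compute 16258^9945 mod 17477 = 4108, then multiply by 16258 repeatedly:
  16258^9945=4108
Found 4108 at exponent 9945.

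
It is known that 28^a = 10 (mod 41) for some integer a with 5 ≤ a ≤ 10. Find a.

8

Compute 28^5 mod 41 = 3, then multiply by 28 repeatedly:
  28^5=3  28^6=2  28^7=15  28^8=10
Found 10 at exponent 8.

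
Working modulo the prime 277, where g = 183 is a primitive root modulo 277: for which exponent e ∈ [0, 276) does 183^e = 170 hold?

85

Baby-step giant-step with m = ceil(sqrt(276)) = 17.
Baby table (183^j mod 277 for j=0..16):
  0:1  1:183  2:249  3:139  4:230  5:263  6:208  7:115
  8:270  9:104  10:196  11:135  12:52  13:98  14:206  15:26
  16:49
Giant step factor: 183^(-17) ≡ 78 (mod 277).
Scan 170·78^i mod 277 for i = 0, 1, …:
  i=0: 170   i=1: 241   i=2: 239   i=3: 83
  i=4: 103   i=5: 1
Match at i=5, j=0: e = 5·17 + 0 = 85.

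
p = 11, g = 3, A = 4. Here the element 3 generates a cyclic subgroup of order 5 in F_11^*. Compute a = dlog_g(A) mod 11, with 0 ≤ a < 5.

4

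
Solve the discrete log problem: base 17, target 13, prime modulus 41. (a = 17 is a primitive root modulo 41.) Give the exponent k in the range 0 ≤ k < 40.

Successive powers of 17 modulo 41:
  17^0=1  17^1=17  17^2=2  17^3=34  17^4=4  17^5=27
  17^6=8  17^7=13
So 17^7 ≡ 13 (mod 41), giving k = 7.

7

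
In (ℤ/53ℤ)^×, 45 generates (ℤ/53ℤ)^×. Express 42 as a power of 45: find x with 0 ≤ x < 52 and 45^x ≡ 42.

28

Successive powers of 45 modulo 53:
  45^0=1  45^1=45  45^2=11  45^3=18  45^4=15  45^5=39
  45^6=6  45^7=5  45^8=13  45^9=2  45^10=37  45^11=22
  45^12=36  45^13=30  45^14=25  45^15=12  45^16=10  45^17=26
  45^18=4  45^19=21  45^20=44  45^21=19  45^22=7  45^23=50
  45^24=24  45^25=20  45^26=52  45^27=8  45^28=42
So 45^28 ≡ 42 (mod 53), giving x = 28.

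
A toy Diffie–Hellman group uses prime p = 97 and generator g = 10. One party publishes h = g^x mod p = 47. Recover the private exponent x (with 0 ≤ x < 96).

60

Baby-step giant-step with m = ceil(sqrt(96)) = 10.
Baby table (10^j mod 97 for j=0..9):
  0:1  1:10  2:3  3:30  4:9  5:90  6:27  7:76
  8:81  9:34
Giant step factor: 10^(-10) ≡ 2 (mod 97).
Scan 47·2^i mod 97 for i = 0, 1, …:
  i=0: 47   i=1: 94   i=2: 91   i=3: 85
  i=4: 73   i=5: 49   i=6: 1
Match at i=6, j=0: x = 6·10 + 0 = 60.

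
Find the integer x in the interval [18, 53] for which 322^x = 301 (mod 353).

45

Compute 322^18 mod 353 = 25, then multiply by 322 repeatedly:
  322^18=25  322^19=284  322^20=21  322^21=55  322^22=60
  322^23=258  322^24=121  322^25=132  322^26=144  322^27=125
  322^28=8  322^29=105  322^30=275  322^31=300  322^32=231
  322^33=252  322^34=307  322^35=14  322^36=272  322^37=40
  322^38=172  322^39=316  322^40=88  322^41=96  322^42=201
  322^43=123  322^44=70  322^45=301
Found 301 at exponent 45.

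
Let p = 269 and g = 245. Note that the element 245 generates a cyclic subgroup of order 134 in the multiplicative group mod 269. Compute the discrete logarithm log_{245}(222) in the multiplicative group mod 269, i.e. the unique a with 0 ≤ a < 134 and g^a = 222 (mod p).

29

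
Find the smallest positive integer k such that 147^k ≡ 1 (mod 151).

The order of 147 must divide p − 1 = 150 = 2 · 3 · 5^2.
Divisors: 1, 2, 3, 5, 6, 10, 15, 25, 30, 50, 75, 150.
Check each in increasing order: 147^1 ≡ 147;  147^2 ≡ 16;  147^3 ≡ 87;  147^5 ≡ 33;  147^6 ≡ 19;  147^10 ≡ 32;  147^15 ≡ 150;  147^25 ≡ 119;  147^30 ≡ 1.
Smallest exponent giving 1 is 30.

30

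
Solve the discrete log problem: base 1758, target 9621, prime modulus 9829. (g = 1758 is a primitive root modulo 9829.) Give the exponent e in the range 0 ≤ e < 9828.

Baby-step giant-step with m = ceil(sqrt(9828)) = 100.
Baby table (1758^j mod 9829 for j=0..99):
  0:1  1:1758  2:4258  3:5695  4:5888  5:1167  6:7154  7:5441
  8:1661  9:825  10:5487  11:3897  12:113  13:2074  14:9362  15:4650
  16:6801  17:4094  18:2424  19:5435  20:942  21:4764  22:804  23:7885
  24:2940  25:8295  26:6203  27:4513  28:1851  29:659  30:8529  31:4757
  32:8156  33:7566  34:2391  35:6395  36:7863  37:3580  38:3080  39:8690
  40:2754  41:5664  42:535  43:6775  44:7531  45:9664  46:4800  47:5118
  48:3909  49:1551  50:4025  51:8899  52:6503  53:1147  54:1481  55:8742
  56:5709  57:1013  58:1805  59:8252  60:9241  61:8170  62:2691  63:3029
  64:7493  65:1834  66:260  67:4946  68:6232  69:6350  70:7385  71:8550
  72:2359  73:9113  74:9213  75:8091  76:1415  77:833  78:9722  79:8474
  80:6357  81:33  82:8869  83:2908  84:1184  85:7553  86:9024  87:186
  88:2631  89:5668  90:7567  91:4149  92:824  93:3729  94:9468  95:4247
  96:6015  97:8195  98:7325  99:1360
Giant step factor: 1758^(-100) ≡ 8613 (mod 9829).
Scan 9621·8613^i mod 9829 for i = 0, 1, …:
  i=0: 9621   i=1: 7203   i=2: 8620   i=3: 5623
  i=4: 3416   i=5: 3811   i=6: 5112   i=7: 5565
  i=8: 5141   i=9: 9617     …   i=40: 5954
  i=41: 3909
Match at i=41, j=48: e = 41·100 + 48 = 4148.

4148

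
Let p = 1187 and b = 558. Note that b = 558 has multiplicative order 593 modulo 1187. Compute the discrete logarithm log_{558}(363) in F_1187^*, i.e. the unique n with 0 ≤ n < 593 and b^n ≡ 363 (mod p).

340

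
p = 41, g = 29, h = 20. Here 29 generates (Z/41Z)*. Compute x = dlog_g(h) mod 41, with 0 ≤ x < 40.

22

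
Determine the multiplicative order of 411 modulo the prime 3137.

The order of 411 must divide p − 1 = 3136 = 2^6 · 7^2.
Divisors: 1, 2, 4, 7, 8, 14, 16, 28, 32, 49, 56, 64, 98, 112, 196, 224, 392, 448, 784, 1568, 3136.
Check each in increasing order: 411^1 ≡ 411;  411^2 ≡ 2660;  411^4 ≡ 1665;  411^7 ≡ 2280;  411^8 ≡ 2254;  411^14 ≡ 391;  411^16 ≡ 1713;  411^28 ≡ 2305;  411^32 ≡ 1274;  411^49 ≡ 920;  411^56 ≡ 2084;  411^64 ≡ 1247;  411^98 ≡ 2547;  411^112 ≡ 1448;  411^196 ≡ 3030;  411^224 ≡ 1188;  411^392 ≡ 2038;  411^448 ≡ 2831;  411^784 ≡ 56;  411^1568 ≡ 3136;  411^3136 ≡ 1.
Smallest exponent giving 1 is 3136.

3136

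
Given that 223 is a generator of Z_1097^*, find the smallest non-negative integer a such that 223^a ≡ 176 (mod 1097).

Baby-step giant-step with m = ceil(sqrt(1096)) = 34.
Baby table (223^j mod 1097 for j=0..33):
  0:1  1:223  2:364  3:1091  4:856  5:10  6:36  7:349
  8:1037  9:881  10:100  11:360  12:199  13:497  14:34  15:1000
  16:309  17:893  18:582  19:340  20:127  21:896  22:154  23:335
  24:109  25:173  26:184  27:443  28:59  29:1090  30:633  31:743
  32:42  33:590
Giant step factor: 223^(-34) ≡ 47 (mod 1097).
Scan 176·47^i mod 1097 for i = 0, 1, …:
  i=0: 176   i=1: 593   i=2: 446   i=3: 119
  i=4: 108   i=5: 688   i=6: 523   i=7: 447
  i=8: 166   i=9: 123     …   i=26: 31
  i=27: 360
Match at i=27, j=11: a = 27·34 + 11 = 929.

929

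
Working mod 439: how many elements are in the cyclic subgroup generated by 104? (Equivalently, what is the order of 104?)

219

The order of 104 must divide p − 1 = 438 = 2 · 3 · 73.
Divisors: 1, 2, 3, 6, 73, 146, 219, 438.
Check each in increasing order: 104^1 ≡ 104;  104^2 ≡ 280;  104^3 ≡ 146;  104^6 ≡ 244;  104^73 ≡ 267;  104^146 ≡ 171;  104^219 ≡ 1.
Smallest exponent giving 1 is 219.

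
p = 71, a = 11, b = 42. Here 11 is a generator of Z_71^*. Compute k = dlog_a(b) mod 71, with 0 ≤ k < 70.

Baby-step giant-step with m = ceil(sqrt(70)) = 9.
Baby table (11^j mod 71 for j=0..8):
  0:1  1:11  2:50  3:53  4:15  5:23  6:40  7:14
  8:12
Giant step factor: 11^(-9) ≡ 7 (mod 71).
Scan 42·7^i mod 71 for i = 0, 1, …:
  i=0: 42   i=1: 10   i=2: 70   i=3: 64
  i=4: 22   i=5: 12
Match at i=5, j=8: k = 5·9 + 8 = 53.

53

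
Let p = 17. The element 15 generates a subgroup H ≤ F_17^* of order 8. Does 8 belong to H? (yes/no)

⟨15⟩ has order 8; its elements mod 17 are {1, 2, 4, 8, 9, 13, 15, 16}.
8 is in this set.

yes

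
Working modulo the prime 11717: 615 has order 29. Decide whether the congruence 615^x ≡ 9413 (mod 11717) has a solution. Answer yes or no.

9413 ∈ ⟨615⟩ iff 9413^29 ≡ 1 (mod 11717), since |⟨615⟩| = 29.
9413^29 mod 11717 = 1.
Since 1 = 1, 9413 lies in the subgroup.

yes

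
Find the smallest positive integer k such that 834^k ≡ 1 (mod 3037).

3036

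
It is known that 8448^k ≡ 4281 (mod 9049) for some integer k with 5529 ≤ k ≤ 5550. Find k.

5539

Compute 8448^5529 mod 9049 = 4476, then multiply by 8448 repeatedly:
  8448^5529=4476  8448^5530=6526  8448^5531=5140  8448^5532=5618  8448^5533=7908
  8448^5534=7066  8448^5535=6364  8448^5536=2963  8448^5537=1890  8448^5538=4284
  8448^5539=4281
Found 4281 at exponent 5539.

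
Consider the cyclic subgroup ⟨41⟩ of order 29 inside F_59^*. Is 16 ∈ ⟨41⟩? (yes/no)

yes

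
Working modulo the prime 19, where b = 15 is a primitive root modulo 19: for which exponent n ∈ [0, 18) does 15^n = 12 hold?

3

Successive powers of 15 modulo 19:
  15^0=1  15^1=15  15^2=16  15^3=12
So 15^3 ≡ 12 (mod 19), giving n = 3.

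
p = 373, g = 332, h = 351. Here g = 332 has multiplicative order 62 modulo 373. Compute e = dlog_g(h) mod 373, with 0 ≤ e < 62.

Successive powers of 332 modulo 373:
  332^0=1  332^1=332  332^2=189  332^3=84  332^4=286  332^5=210
  332^6=342  332^7=152  332^8=109  332^9=7  332^10=86  332^11=204
  332^12=215  332^13=137  332^14=351
So 332^14 ≡ 351 (mod 373), giving e = 14.

14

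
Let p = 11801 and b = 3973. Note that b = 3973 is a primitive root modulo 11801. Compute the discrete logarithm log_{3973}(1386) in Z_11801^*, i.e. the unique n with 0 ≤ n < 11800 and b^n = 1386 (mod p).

7179

Baby-step giant-step with m = ceil(sqrt(11800)) = 109.
Baby table (3973^j mod 11801 for j=0..108):
  0:1  1:3973  2:6792  3:7530  4:1155  5:10027  6:8896  7:11614
  8:512  9:4404  10:8010  11:8234  12:1310  13:389  14:11367  15:10465
  16:2522  17:857  18:6173  19:2851  20:9864  21:10352  22:2011  23:426
  24:4955  25:2147  26:9709  27:8189  28:11341  29:1575  30:2945  31:5694
  32:11546  33:1771  34:2787  35:3413  36:500  37:3932  38:9113  39:481
  40:11052  41:9876  42:10824  43:908  44:8179  45:7014  46:4461  47:10252
  48:5945  49:5684  50:7219  51:4657  52:10094  53:3664  54:6439  55:9380
  56:10983  57:7162  58:2415  59:582  60:11091  61:11410  62:4289  63:11354
  64:6020  65:8634  66:9176  67:2959  68:2311  69:425  70:982  71:7156
  72:2179  73:7034  74:1314  75:4480  76:3132  77:5182  78:7142  79:5562
  80:6354  81:2103  82:111  83:4366  84:10449  85:9760  86:10195  87:3703
  88:7973  89:2845  90:9628  91:5003  92:4035  93:5297  94:3798  95:7776
  96:10831  97:5117  98:8519  99:719  100:745  101:9635  102:9212  103:4375
  104:10803  105:82  106:7159  107:2297  108:3808
Giant step factor: 3973^(-109) ≡ 4103 (mod 11801).
Scan 1386·4103^i mod 11801 for i = 0, 1, …:
  i=0: 1386   i=1: 10477   i=2: 7889   i=3: 10225
  i=4: 620   i=5: 6645   i=6: 4125   i=7: 2241
  i=8: 1844   i=9: 1491     …   i=64: 2299
  i=65: 3798
Match at i=65, j=94: n = 65·109 + 94 = 7179.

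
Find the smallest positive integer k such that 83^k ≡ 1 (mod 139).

The order of 83 must divide p − 1 = 138 = 2 · 3 · 23.
Divisors: 1, 2, 3, 6, 23, 46, 69, 138.
Check each in increasing order: 83^1 ≡ 83;  83^2 ≡ 78;  83^3 ≡ 80;  83^6 ≡ 6;  83^23 ≡ 96;  83^46 ≡ 42;  83^69 ≡ 1.
Smallest exponent giving 1 is 69.

69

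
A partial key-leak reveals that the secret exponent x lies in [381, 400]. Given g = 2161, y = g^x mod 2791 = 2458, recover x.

Compute 2161^381 mod 2791 = 1843, then multiply by 2161 repeatedly:
  2161^381=1843  2161^382=2757  2161^383=1883  2161^384=2676  2161^385=2675
  2161^386=514  2161^387=2727  2161^388=1246  2161^389=2082  2161^390=110
  2161^391=475  2161^392=2178  2161^393=1032  2161^394=143  2161^395=2013
  2161^396=1715  2161^397=2458
Found 2458 at exponent 397.

397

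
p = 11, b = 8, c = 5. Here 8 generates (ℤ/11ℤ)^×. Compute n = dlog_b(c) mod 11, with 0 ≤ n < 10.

8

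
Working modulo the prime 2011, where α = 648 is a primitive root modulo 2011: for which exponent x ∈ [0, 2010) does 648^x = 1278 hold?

Baby-step giant-step with m = ceil(sqrt(2010)) = 45.
Baby table (648^j mod 2011 for j=0..44):
  0:1  1:648  2:1616  3:1448  4:1178  5:1175  6:1242  7:416
  8:94  9:582  10:1079  11:1375  12:127  13:1856  14:110  15:895
  16:792  17:411  18:876  19:546  20:1883  21:1518  22:285  23:1679
  24:41  25:425  26:1904  27:1049  28:34  29:1922  30:647  31:968
  32:1843  33:1741  34:2008  35:67  36:1185  37:1689  38:488  39:497
  40:296  41:763  42:1729  43:265  44:785
Giant step factor: 648^(-45) ≡ 410 (mod 2011).
Scan 1278·410^i mod 2011 for i = 0, 1, …:
  i=0: 1278   i=1: 1120   i=2: 692   i=3: 169
  i=4: 916   i=5: 1514   i=6: 1352   i=7: 1295
  i=8: 46   i=9: 761     …   i=27: 384
  i=28: 582
Match at i=28, j=9: x = 28·45 + 9 = 1269.

1269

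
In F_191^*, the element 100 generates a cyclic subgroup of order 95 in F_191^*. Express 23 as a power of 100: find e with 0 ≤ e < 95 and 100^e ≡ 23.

28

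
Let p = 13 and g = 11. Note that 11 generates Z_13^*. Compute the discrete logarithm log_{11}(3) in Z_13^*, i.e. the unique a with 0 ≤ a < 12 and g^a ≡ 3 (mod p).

Successive powers of 11 modulo 13:
  11^0=1  11^1=11  11^2=4  11^3=5  11^4=3
So 11^4 ≡ 3 (mod 13), giving a = 4.

4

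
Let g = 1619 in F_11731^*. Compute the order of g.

The order of 1619 must divide p − 1 = 11730 = 2 · 3 · 5 · 17 · 23.
Divisors: 1, 2, 3, 5, 6, 10, 15, 17, 23, 30, 34, 46, 51, 69, 85, 102, 115, 138, 170, 230, 255, 345, 391, 510, 690, 782, 1173, 1955, 2346, 3910, 5865, 11730.
Check each in increasing order: 1619^1 ≡ 1619;  1619^2 ≡ 5148;  1619^3 ≡ 5602;  1619^5 ≡ 4298;  1619^6 ≡ 1979;  1619^10 ≡ 8210;  1619^15 ≡ 11463;  1619^17 ≡ 4594;  1619^23 ≡ 1.
Smallest exponent giving 1 is 23.

23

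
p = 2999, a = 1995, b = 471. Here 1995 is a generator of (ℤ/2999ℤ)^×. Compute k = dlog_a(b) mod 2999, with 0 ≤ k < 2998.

2710

Baby-step giant-step with m = ceil(sqrt(2998)) = 55.
Baby table (1995^j mod 2999 for j=0..54):
  0:1  1:1995  2:352  3:474  4:945  5:1903  6:2750  7:1079
  8:2322  9:1934  10:1616  11:2994  12:2021  13:1239  14:629  15:1273
  16:2481  17:1245  18:603  19:386  20:2326  21:917  22:25  23:1891
  24:2802  25:2853  26:2632  27:2590  28:2772  29:2983  30:1069  31:366
  32:1413  33:2874  34:2541  35:985  36:730  37:1835  38:2045  39:1135
  40:80  41:653  42:1169  43:1932  44:625  45:2290  46:1073  47:2348
  48:2821  49:1771  50:323  51:2599  52:2733  53:153  54:2336
Giant step factor: 1995^(-55) ≡ 119 (mod 2999).
Scan 471·119^i mod 2999 for i = 0, 1, …:
  i=0: 471   i=1: 2067   i=2: 55   i=3: 547
  i=4: 2114   i=5: 2649   i=6: 336   i=7: 997
  i=8: 1682   i=9: 2224     …   i=48: 1548
  i=49: 1273
Match at i=49, j=15: k = 49·55 + 15 = 2710.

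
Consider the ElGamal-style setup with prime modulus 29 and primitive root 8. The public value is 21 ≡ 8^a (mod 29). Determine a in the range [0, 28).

Successive powers of 8 modulo 29:
  8^0=1  8^1=8  8^2=6  8^3=19  8^4=7  8^5=27
  8^6=13  8^7=17  8^8=20  8^9=15  8^10=4  8^11=3
  8^12=24  8^13=18  8^14=28  8^15=21
So 8^15 ≡ 21 (mod 29), giving a = 15.

15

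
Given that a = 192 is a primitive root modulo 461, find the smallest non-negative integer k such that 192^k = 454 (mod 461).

417

Baby-step giant-step with m = ceil(sqrt(460)) = 22.
Baby table (192^j mod 461 for j=0..21):
  0:1  1:192  2:445  3:155  4:256  5:286  6:53  7:34
  8:74  9:378  10:199  11:406  12:43  13:419  14:234  15:211
  16:405  17:312  18:435  19:79  20:416  21:119
Giant step factor: 192^(-22) ≡ 89 (mod 461).
Scan 454·89^i mod 461 for i = 0, 1, …:
  i=0: 454   i=1: 299   i=2: 334   i=3: 222
  i=4: 396   i=5: 208   i=6: 72   i=7: 415
  i=8: 55   i=9: 285     …   i=17: 395
  i=18: 119
Match at i=18, j=21: k = 18·22 + 21 = 417.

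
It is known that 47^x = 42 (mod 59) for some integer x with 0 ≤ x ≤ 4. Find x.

3

Compute 47^0 mod 59 = 1, then multiply by 47 repeatedly:
  47^0=1  47^1=47  47^2=26  47^3=42
Found 42 at exponent 3.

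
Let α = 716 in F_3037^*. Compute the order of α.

759

The order of 716 must divide p − 1 = 3036 = 2^2 · 3 · 11 · 23.
Divisors: 1, 2, 3, 4, 6, 11, 12, 22, 23, 33, 44, 46, 66, 69, 92, 132, 138, 253, 276, 506, 759, 1012, 1518, 3036.
Check each in increasing order: 716^1 ≡ 716;  716^2 ≡ 2440;  716^3 ≡ 765;  716^4 ≡ 1080;  716^6 ≡ 2121;  716^11 ≡ 1104;  716^12 ≡ 844;  716^22 ≡ 979;  716^23 ≡ 2454;  716^33 ≡ 2681;  716^44 ≡ 1786;  716^46 ≡ 2782;  716^66 ≡ 2219;  716^69 ≡ 2889;  716^92 ≡ 1248;  716^132 ≡ 984;  716^138 ≡ 645;  716^253 ≡ 745;  716^276 ≡ 2993;  716^506 ≡ 2291;  716^759 ≡ 1.
Smallest exponent giving 1 is 759.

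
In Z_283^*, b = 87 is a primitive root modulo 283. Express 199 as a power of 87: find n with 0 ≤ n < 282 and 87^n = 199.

258

Baby-step giant-step with m = ceil(sqrt(282)) = 17.
Baby table (87^j mod 283 for j=0..16):
  0:1  1:87  2:211  3:245  4:90  5:189  6:29  7:259
  8:176  9:30  10:63  11:104  12:275  13:153  14:10  15:21
  16:129
Giant step factor: 87^(-17) ≡ 35 (mod 283).
Scan 199·35^i mod 283 for i = 0, 1, …:
  i=0: 199   i=1: 173   i=2: 112   i=3: 241
  i=4: 228   i=5: 56   i=6: 262   i=7: 114
  i=8: 28   i=9: 131     …   i=14: 7
  i=15: 245
Match at i=15, j=3: n = 15·17 + 3 = 258.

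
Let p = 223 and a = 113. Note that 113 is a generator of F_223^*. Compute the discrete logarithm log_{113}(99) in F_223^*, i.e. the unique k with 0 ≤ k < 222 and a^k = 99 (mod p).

49

Baby-step giant-step with m = ceil(sqrt(222)) = 15.
Baby table (113^j mod 223 for j=0..14):
  0:1  1:113  2:58  3:87  4:19  5:140  6:210  7:92
  8:138  9:207  10:199  11:187  12:169  13:142  14:213
Giant step factor: 113^(-15) ≡ 104 (mod 223).
Scan 99·104^i mod 223 for i = 0, 1, …:
  i=0: 99   i=1: 38   i=2: 161   i=3: 19
Match at i=3, j=4: k = 3·15 + 4 = 49.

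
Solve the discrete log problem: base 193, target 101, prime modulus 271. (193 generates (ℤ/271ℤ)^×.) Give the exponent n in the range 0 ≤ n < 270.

143

Baby-step giant-step with m = ceil(sqrt(270)) = 17.
Baby table (193^j mod 271 for j=0..16):
  0:1  1:193  2:122  3:240  4:250  5:12  6:148  7:109
  8:170  9:19  10:144  11:150  12:224  13:143  14:228  15:102
  16:174
Giant step factor: 193^(-17) ≡ 234 (mod 271).
Scan 101·234^i mod 271 for i = 0, 1, …:
  i=0: 101   i=1: 57   i=2: 59   i=3: 256
  i=4: 13   i=5: 61   i=6: 182   i=7: 41
  i=8: 109
Match at i=8, j=7: n = 8·17 + 7 = 143.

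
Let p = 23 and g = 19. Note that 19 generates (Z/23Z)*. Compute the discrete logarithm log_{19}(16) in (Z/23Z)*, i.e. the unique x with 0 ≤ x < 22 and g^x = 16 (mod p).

Successive powers of 19 modulo 23:
  19^0=1  19^1=19  19^2=16
So 19^2 ≡ 16 (mod 23), giving x = 2.

2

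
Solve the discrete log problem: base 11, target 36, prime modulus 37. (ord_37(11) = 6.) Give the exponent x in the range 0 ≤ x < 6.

3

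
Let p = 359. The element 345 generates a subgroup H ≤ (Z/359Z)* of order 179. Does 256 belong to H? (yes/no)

256 ∈ ⟨345⟩ iff 256^179 ≡ 1 (mod 359), since |⟨345⟩| = 179.
256^179 mod 359 = 1.
Since 1 = 1, 256 lies in the subgroup.

yes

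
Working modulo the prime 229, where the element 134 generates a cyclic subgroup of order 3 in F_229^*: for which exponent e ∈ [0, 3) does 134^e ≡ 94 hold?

2

Successive powers of 134 modulo 229:
  134^0=1  134^1=134  134^2=94
So 134^2 ≡ 94 (mod 229), giving e = 2.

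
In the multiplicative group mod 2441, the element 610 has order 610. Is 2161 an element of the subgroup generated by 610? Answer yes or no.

no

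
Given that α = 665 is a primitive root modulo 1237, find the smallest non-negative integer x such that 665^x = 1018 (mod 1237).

Baby-step giant-step with m = ceil(sqrt(1236)) = 36.
Baby table (665^j mod 1237 for j=0..35):
  0:1  1:665  2:616  3:193  4:934  5:136  6:139  7:897
  8:271  9:850  10:1178  11:349  12:766  13:983  14:559  15:635
  16:458  17:268  18:92  19:567  20:1007  21:438  22:575  23:142
  24:418  25:882  26:192  27:269  28:757  29:1183  30:1200  31:135
  32:711  33:281  34:78  35:1153
Giant step factor: 665^(-36) ≡ 1034 (mod 1237).
Scan 1018·1034^i mod 1237 for i = 0, 1, …:
  i=0: 1018   i=1: 1162   i=2: 381   i=3: 588
  i=4: 625   i=5: 536   i=6: 48   i=7: 152
  i=8: 69   i=9: 837     …   i=27: 825
  i=28: 757
Match at i=28, j=28: x = 28·36 + 28 = 1036.

1036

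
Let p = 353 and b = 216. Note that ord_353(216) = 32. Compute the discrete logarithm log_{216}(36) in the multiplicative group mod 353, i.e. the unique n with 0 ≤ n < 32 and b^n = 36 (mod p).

22

Successive powers of 216 modulo 353:
  216^0=1  216^1=216  216^2=60  216^3=252  216^4=70  216^5=294
  216^6=317  216^7=343  216^8=311  216^9=106  216^10=304  216^11=6
  216^12=237  216^13=7  216^14=100  216^15=67  216^16=352  216^17=137
  216^18=293  216^19=101  216^20=283  216^21=59  216^22=36
So 216^22 ≡ 36 (mod 353), giving n = 22.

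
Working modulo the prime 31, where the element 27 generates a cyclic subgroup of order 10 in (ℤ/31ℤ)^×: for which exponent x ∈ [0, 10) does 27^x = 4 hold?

Successive powers of 27 modulo 31:
  27^0=1  27^1=27  27^2=16  27^3=29  27^4=8  27^5=30
  27^6=4
So 27^6 ≡ 4 (mod 31), giving x = 6.

6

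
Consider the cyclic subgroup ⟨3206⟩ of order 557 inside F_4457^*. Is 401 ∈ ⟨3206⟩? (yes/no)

no

401 ∈ ⟨3206⟩ iff 401^557 ≡ 1 (mod 4457), since |⟨3206⟩| = 557.
401^557 mod 4457 = 711.
Since 711 ≠ 1, 401 does not lie in the subgroup.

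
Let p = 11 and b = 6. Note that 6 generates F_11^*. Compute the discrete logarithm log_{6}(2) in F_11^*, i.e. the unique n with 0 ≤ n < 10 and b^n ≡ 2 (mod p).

9

Successive powers of 6 modulo 11:
  6^0=1  6^1=6  6^2=3  6^3=7  6^4=9  6^5=10
  6^6=5  6^7=8  6^8=4  6^9=2
So 6^9 ≡ 2 (mod 11), giving n = 9.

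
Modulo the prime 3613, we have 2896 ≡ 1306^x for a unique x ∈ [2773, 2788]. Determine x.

Compute 1306^2773 mod 3613 = 2896, then multiply by 1306 repeatedly:
  1306^2773=2896
Found 2896 at exponent 2773.

2773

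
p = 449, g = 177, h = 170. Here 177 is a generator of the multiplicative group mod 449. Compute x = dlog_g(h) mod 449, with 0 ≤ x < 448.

355

Baby-step giant-step with m = ceil(sqrt(448)) = 22.
Baby table (177^j mod 449 for j=0..21):
  0:1  1:177  2:348  3:83  4:323  5:148  6:154  7:318
  8:161  9:210  10:352  11:342  12:368  13:31  14:99  15:12
  16:328  17:135  18:98  19:284  20:429  21:52
Giant step factor: 177^(-22) ≡ 447 (mod 449).
Scan 170·447^i mod 449 for i = 0, 1, …:
  i=0: 170   i=1: 109   i=2: 231   i=3: 436
  i=4: 26   i=5: 397   i=6: 104   i=7: 241
  i=8: 416   i=9: 66     …   i=15: 183
  i=16: 83
Match at i=16, j=3: x = 16·22 + 3 = 355.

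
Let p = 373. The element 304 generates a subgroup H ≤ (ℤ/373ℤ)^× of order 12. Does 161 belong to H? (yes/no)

no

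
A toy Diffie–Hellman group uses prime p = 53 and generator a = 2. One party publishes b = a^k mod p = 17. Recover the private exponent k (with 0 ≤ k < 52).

10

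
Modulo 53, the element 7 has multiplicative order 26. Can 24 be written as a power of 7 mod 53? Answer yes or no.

yes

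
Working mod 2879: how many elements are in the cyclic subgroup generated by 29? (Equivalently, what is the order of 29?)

The order of 29 must divide p − 1 = 2878 = 2 · 1439.
Divisors: 1, 2, 1439, 2878.
Check each in increasing order: 29^1 ≡ 29;  29^2 ≡ 841;  29^1439 ≡ 2878;  29^2878 ≡ 1.
Smallest exponent giving 1 is 2878.

2878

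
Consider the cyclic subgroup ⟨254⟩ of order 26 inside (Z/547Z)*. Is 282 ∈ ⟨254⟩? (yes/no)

no

282 ∈ ⟨254⟩ iff 282^26 ≡ 1 (mod 547), since |⟨254⟩| = 26.
282^26 mod 547 = 81.
Since 81 ≠ 1, 282 does not lie in the subgroup.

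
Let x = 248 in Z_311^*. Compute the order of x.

310

The order of 248 must divide p − 1 = 310 = 2 · 5 · 31.
Divisors: 1, 2, 5, 10, 31, 62, 155, 310.
Check each in increasing order: 248^1 ≡ 248;  248^2 ≡ 237;  248^5 ≡ 222;  248^10 ≡ 146;  248^31 ≡ 95;  248^62 ≡ 6;  248^155 ≡ 310;  248^310 ≡ 1.
Smallest exponent giving 1 is 310.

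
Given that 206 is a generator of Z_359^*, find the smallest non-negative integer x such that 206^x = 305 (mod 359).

Baby-step giant-step with m = ceil(sqrt(358)) = 19.
Baby table (206^j mod 359 for j=0..18):
  0:1  1:206  2:74  3:166  4:91  5:78  6:272  7:28
  8:24  9:277  10:340  11:35  12:30  13:77  14:66  15:313
  16:217  17:186  18:262
Giant step factor: 206^(-19) ≡ 103 (mod 359).
Scan 305·103^i mod 359 for i = 0, 1, …:
  i=0: 305   i=1: 182   i=2: 78
Match at i=2, j=5: x = 2·19 + 5 = 43.

43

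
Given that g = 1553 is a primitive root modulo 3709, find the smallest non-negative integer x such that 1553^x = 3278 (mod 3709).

2896

Baby-step giant-step with m = ceil(sqrt(3708)) = 61.
Baby table (1553^j mod 3709 for j=0..60):
  0:1  1:1553  2:959  3:2018  4:3558  5:2873  6:3551  7:3129
  8:547  9:130  10:1604  11:2273  12:2710  13:2624  14:2590  15:1714
  16:2489  17:639  18:2064  19:816  20:2479  21:3654  22:3601  23:2890
  24:280  25:887  26:1472  27:1272  28:2228  29:3296  30:268  31:796
  32:1091  33:3019  34:331  35:2201  36:2164  37:338  38:1945  39:1459
  40:3337  41:888  42:3025  43:2231  44:537  45:3145  46:3141  47:638
  48:511  49:3566  50:461  51:96  52:728  53:3048  54:860  55:340
  56:1342  57:3377  58:3664  59:586  60:1353
Giant step factor: 1553^(-61) ≡ 3004 (mod 3709).
Scan 3278·3004^i mod 3709 for i = 0, 1, …:
  i=0: 3278   i=1: 3426   i=2: 2938   i=3: 2041
  i=4: 187   i=5: 1689   i=6: 3553   i=7: 2419
  i=8: 745   i=9: 1453     …   i=46: 2831
  i=47: 3296
Match at i=47, j=29: x = 47·61 + 29 = 2896.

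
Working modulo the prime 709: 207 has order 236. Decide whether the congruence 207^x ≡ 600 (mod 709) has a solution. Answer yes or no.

600 ∈ ⟨207⟩ iff 600^236 ≡ 1 (mod 709), since |⟨207⟩| = 236.
600^236 mod 709 = 1.
Since 1 = 1, 600 lies in the subgroup.

yes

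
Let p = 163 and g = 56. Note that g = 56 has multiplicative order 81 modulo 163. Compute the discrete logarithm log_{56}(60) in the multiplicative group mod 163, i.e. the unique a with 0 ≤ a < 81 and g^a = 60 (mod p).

Baby-step giant-step with m = ceil(sqrt(81)) = 9.
Baby table (56^j mod 163 for j=0..8):
  0:1  1:56  2:39  3:65  4:54  5:90  6:150  7:87
  8:145
Giant step factor: 56^(-9) ≡ 38 (mod 163).
Scan 60·38^i mod 163 for i = 0, 1, …:
  i=0: 60   i=1: 161   i=2: 87
Match at i=2, j=7: a = 2·9 + 7 = 25.

25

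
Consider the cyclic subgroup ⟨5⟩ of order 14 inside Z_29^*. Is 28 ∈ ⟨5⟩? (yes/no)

yes

⟨5⟩ has order 14; its elements mod 29 are {1, 4, 5, 6, 7, 9, 13, 16, 20, 22, 23, 24, 25, 28}.
28 is in this set.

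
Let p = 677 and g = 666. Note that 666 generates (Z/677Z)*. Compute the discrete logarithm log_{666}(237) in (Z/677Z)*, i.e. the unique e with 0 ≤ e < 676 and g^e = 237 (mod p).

469

Baby-step giant-step with m = ceil(sqrt(676)) = 26.
Baby table (666^j mod 677 for j=0..25):
  0:1  1:666  2:121  3:23  4:424  5:75  6:529  7:274
  8:371  9:658  10:209  11:409  12:240  13:68  14:606  15:104
  16:210  17:398  18:361  19:91  20:353  21:179  22:62  23:672
  24:55  25:72
Giant step factor: 666^(-26) ≡ 312 (mod 677).
Scan 237·312^i mod 677 for i = 0, 1, …:
  i=0: 237   i=1: 151   i=2: 399   i=3: 597
  i=4: 89   i=5: 11   i=6: 47   i=7: 447
  i=8: 2   i=9: 624     …   i=17: 588
  i=18: 666
Match at i=18, j=1: e = 18·26 + 1 = 469.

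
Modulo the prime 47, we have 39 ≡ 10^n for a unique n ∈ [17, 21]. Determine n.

Compute 10^17 mod 47 = 5, then multiply by 10 repeatedly:
  10^17=5  10^18=3  10^19=30  10^20=18  10^21=39
Found 39 at exponent 21.

21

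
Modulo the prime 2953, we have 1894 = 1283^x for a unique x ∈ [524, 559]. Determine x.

553

Compute 1283^524 mod 2953 = 2871, then multiply by 1283 repeatedly:
  1283^524=2871  1283^525=1102  1283^526=2332  1283^527=567  1283^528=1023
  1283^529=1377  1283^530=797  1283^531=813  1283^532=670  1283^533=287
  1283^534=2049  1283^535=697  1283^536=2445  1283^537=849  1283^538=2563
  1283^539=1640  1283^540=1584  1283^541=608  1283^542=472  1283^543=211
  1283^544=1990  1283^545=1778  1283^546=1458  1283^547=1365  1283^548=166
  1283^549=362  1283^550=825  1283^551=1301  1283^552=738  1283^553=1894
Found 1894 at exponent 553.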